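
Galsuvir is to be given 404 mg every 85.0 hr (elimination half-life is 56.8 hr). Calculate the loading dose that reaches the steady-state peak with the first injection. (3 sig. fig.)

k = ln 2 / 56.8 = 0.01220 hr⁻¹
Accumulation ratio R = 1 / (1 − e^(−kτ)) = 1 / (1 − e^(−0.01220×85.0)) = 1 / (1 − 0.3544) = 1.549
Loading dose = maintenance dose × R = 404 × 1.549 ≈ 626 mg

626 mg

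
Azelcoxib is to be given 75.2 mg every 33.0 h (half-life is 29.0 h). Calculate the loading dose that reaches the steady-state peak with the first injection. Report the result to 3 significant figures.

138 mg

k = ln 2 / 29.0 = 0.02390 h⁻¹
Accumulation ratio R = 1 / (1 − e^(−kτ)) = 1 / (1 − e^(−0.02390×33.0)) = 1 / (1 − 0.4544) = 1.833
Loading dose = maintenance dose × R = 75.2 × 1.833 ≈ 138 mg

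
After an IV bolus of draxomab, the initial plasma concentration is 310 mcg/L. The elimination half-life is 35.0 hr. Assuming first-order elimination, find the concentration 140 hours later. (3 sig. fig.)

k = ln 2 / 35.0 = 0.01980 hr⁻¹
140 hr is 4.000 half-lives, so C = 310 × (1/2)^4.000 = 310 × 0.06250 ≈ 19.4 mcg/L

19.4 mcg/L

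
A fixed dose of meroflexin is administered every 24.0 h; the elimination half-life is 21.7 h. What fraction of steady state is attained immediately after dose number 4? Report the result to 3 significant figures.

k = ln 2 / 21.7 = 0.03194 h⁻¹
f_n = 1 − e^(−nkτ) = 1 − e^(−4 × 0.03194 × 24.0) = 1 − e^(−3.066) = 1 − 0.04659 ≈ 0.953

0.953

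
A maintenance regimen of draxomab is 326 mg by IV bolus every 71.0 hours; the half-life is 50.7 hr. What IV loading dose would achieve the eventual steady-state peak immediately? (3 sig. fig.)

525 mg

k = ln 2 / 50.7 = 0.01367 hr⁻¹
Accumulation ratio R = 1 / (1 − e^(−kτ)) = 1 / (1 − e^(−0.01367×71.0)) = 1 / (1 − 0.3788) = 1.610
Loading dose = maintenance dose × R = 326 × 1.610 ≈ 525 mg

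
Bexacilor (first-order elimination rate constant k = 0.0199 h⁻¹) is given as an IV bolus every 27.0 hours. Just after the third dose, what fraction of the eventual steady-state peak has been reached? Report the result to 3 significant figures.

0.800

f_n = 1 − e^(−nkτ) = 1 − e^(−3 × 0.01990 × 27.0) = 1 − e^(−1.612) = 1 − 0.1995 ≈ 0.800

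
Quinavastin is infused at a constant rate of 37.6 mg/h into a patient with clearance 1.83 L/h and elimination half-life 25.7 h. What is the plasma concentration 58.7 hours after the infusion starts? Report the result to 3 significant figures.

16.3 mg/L

Css = rate / CL = 37.6 / 1.83 = 20.55 mg/L
k = ln 2 / 25.7 = 0.02697 h⁻¹
C(t) = Css (1 − e^(−kt)) = 20.55 × (1 − e^(−1.583)) = 20.55 × 0.7947 ≈ 16.3 mg/L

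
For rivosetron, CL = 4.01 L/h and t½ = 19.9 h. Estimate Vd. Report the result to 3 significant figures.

115 L

k = ln 2 / t½ = ln 2 / 19.9 = 0.03483 h⁻¹
V = CL / k = 4.01 / 0.03483 ≈ 115 L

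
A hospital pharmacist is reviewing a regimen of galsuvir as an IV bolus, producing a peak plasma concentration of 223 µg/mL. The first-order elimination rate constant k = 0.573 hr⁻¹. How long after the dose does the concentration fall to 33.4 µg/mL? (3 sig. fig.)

3.31 hours

C(t) = C₀ e^(−kt)  ⇒  t = ln(C₀/C) / k
t = ln(223/33.4) / 0.5730 = 1.899 / 0.5730 ≈ 3.31 hours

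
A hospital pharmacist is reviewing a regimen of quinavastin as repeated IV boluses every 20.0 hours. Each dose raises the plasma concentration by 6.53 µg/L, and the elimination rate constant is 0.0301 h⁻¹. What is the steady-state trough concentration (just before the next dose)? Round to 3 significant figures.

Fraction remaining after one interval: e^(−kτ) = e^(−0.03010 × 20.0) = 0.5477
R = 1 / (1 − 0.5477) = 2.211
Css,max = 6.53 × 2.211 = 14.44 µg/L
Css,min = Css,max × e^(−kτ) = 14.44 × 0.5477 ≈ 7.91 µg/L

7.91 µg/L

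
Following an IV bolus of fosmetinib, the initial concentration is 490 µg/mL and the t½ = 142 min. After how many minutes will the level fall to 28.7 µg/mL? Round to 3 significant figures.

581 minutes

k = ln 2 / 142 = 0.004881 min⁻¹
C(t) = C₀ e^(−kt)  ⇒  t = ln(C₀/C) / k
t = ln(490/28.7) / 0.004881 = 2.838 / 0.004881 ≈ 581 minutes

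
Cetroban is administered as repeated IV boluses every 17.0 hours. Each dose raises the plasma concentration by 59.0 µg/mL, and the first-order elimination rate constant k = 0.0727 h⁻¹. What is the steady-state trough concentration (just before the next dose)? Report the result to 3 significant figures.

Fraction remaining after one interval: e^(−kτ) = e^(−0.07270 × 17.0) = 0.2906
R = 1 / (1 − 0.2906) = 1.410
Css,max = 59.0 × 1.410 = 83.17 µg/mL
Css,min = Css,max × e^(−kτ) = 83.17 × 0.2906 ≈ 24.2 µg/mL

24.2 µg/mL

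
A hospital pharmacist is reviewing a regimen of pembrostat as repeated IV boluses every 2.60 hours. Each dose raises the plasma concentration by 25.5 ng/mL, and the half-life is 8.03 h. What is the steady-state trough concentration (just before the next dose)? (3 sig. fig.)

101 ng/mL

k = ln 2 / 8.03 = 0.08632 h⁻¹
Fraction remaining after one interval: e^(−kτ) = e^(−0.08632 × 2.60) = 0.7990
R = 1 / (1 − 0.7990) = 4.974
Css,max = 25.5 × 4.974 = 126.8 ng/mL
Css,min = Css,max × e^(−kτ) = 126.8 × 0.7990 ≈ 101 ng/mL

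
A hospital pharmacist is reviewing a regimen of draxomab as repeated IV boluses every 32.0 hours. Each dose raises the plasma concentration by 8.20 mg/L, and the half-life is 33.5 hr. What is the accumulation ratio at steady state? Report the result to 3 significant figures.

k = ln 2 / 33.5 = 0.02069 hr⁻¹
Fraction remaining after one interval: e^(−kτ) = e^(−0.02069 × 32.0) = 0.5158
R = 1 / (1 − 0.5158) = 1 / 0.4842 ≈ 2.07

2.07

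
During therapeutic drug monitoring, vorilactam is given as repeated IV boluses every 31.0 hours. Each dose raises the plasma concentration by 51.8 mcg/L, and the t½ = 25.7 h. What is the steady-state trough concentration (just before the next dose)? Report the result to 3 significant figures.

39.6 mcg/L

k = ln 2 / 25.7 = 0.02697 h⁻¹
Fraction remaining after one interval: e^(−kτ) = e^(−0.02697 × 31.0) = 0.4334
R = 1 / (1 − 0.4334) = 1.765
Css,max = 51.8 × 1.765 = 91.42 mcg/L
Css,min = Css,max × e^(−kτ) = 91.42 × 0.4334 ≈ 39.6 mcg/L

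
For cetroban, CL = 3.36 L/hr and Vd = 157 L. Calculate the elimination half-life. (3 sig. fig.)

32.4 hours

k = CL / V = 3.36 / 157 = 0.02140 hr⁻¹
t½ = ln 2 / k = ln 2 / 0.02140 ≈ 32.4 hours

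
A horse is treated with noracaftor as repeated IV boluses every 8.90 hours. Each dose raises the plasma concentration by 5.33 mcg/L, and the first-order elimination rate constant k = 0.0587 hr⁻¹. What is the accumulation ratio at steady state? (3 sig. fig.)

2.46

Fraction remaining after one interval: e^(−kτ) = e^(−0.05870 × 8.90) = 0.5931
R = 1 / (1 − 0.5931) = 1 / 0.4069 ≈ 2.46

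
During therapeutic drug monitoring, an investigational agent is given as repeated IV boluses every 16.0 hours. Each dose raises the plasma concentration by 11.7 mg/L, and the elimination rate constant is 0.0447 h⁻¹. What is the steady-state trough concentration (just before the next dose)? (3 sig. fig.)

Fraction remaining after one interval: e^(−kτ) = e^(−0.04470 × 16.0) = 0.4891
R = 1 / (1 − 0.4891) = 1.957
Css,max = 11.7 × 1.957 = 22.90 mg/L
Css,min = Css,max × e^(−kτ) = 22.90 × 0.4891 ≈ 11.2 mg/L

11.2 mg/L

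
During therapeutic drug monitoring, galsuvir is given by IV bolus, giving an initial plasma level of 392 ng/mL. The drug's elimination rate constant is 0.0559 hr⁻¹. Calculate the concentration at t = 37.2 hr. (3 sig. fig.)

C(t) = C₀ e^(−kt) = 392 × e^(−0.05590 × 37.2) = 392 × e^(−2.079) = 392 × 0.1250 ≈ 49.0 ng/mL

49.0 ng/mL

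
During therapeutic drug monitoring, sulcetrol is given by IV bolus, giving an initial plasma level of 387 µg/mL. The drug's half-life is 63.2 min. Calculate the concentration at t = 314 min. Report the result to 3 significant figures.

k = ln 2 / 63.2 = 0.01097 min⁻¹
C(t) = C₀ e^(−kt) = 387 × e^(−0.01097 × 314) = 387 × e^(−3.444) = 387 × 0.03194 ≈ 12.4 µg/mL

12.4 µg/mL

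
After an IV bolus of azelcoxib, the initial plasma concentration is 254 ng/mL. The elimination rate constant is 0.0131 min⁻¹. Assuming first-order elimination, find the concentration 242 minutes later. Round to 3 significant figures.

C(t) = C₀ e^(−kt) = 254 × e^(−0.01310 × 242) = 254 × e^(−3.170) = 254 × 0.04200 ≈ 10.7 ng/mL

10.7 ng/mL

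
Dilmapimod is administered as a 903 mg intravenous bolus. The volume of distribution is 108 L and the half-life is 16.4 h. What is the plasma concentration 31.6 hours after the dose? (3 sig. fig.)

2.20 µg/mL

C₀ = dose / V = 903 / 108 = 8.361 µg/mL
k = ln 2 / 16.4 = 0.04227 h⁻¹
C(t) = C₀ e^(−kt) = 8.361 × e^(−0.04227 × 31.6) = 8.361 × e^(−1.336) = 8.361 × 0.2630 ≈ 2.20 µg/mL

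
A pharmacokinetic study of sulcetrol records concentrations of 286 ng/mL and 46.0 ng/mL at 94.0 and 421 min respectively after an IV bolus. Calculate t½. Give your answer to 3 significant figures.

k = ln(C₁/C₂) / (t₂ − t₁) = ln(286/46.0) / (421 − 94.0)
  = 1.827 / 327.0 = 0.005588 min⁻¹
t½ = ln 2 / k = ln 2 / 0.005588 ≈ 124 minutes

124 minutes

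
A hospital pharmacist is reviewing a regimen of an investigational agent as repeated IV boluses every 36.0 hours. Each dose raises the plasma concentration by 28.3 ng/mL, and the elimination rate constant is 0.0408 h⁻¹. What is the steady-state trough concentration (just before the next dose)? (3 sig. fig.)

8.46 ng/mL

Fraction remaining after one interval: e^(−kτ) = e^(−0.04080 × 36.0) = 0.2302
R = 1 / (1 − 0.2302) = 1.299
Css,max = 28.3 × 1.299 = 36.76 ng/mL
Css,min = Css,max × e^(−kτ) = 36.76 × 0.2302 ≈ 8.46 ng/mL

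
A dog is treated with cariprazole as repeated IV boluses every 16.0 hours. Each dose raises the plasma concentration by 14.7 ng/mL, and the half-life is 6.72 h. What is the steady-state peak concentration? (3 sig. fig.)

18.2 ng/mL

k = ln 2 / 6.72 = 0.1031 h⁻¹
Fraction remaining after one interval: e^(−kτ) = e^(−0.1031 × 16.0) = 0.1920
R = 1 / (1 − 0.1920) = 1.238
Css,max = 14.7 × 1.238 ≈ 18.2 ng/mL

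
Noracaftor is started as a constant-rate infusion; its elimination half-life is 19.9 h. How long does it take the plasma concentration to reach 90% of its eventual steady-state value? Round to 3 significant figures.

k = ln 2 / 19.9 = 0.03483 h⁻¹
f = 1 − e^(−kt)  ⇒  t = −ln(1 − f) / k
t = −ln(1 − 0.9) / 0.03483 = 2.303 / 0.03483 ≈ 66.1 hours

66.1 hours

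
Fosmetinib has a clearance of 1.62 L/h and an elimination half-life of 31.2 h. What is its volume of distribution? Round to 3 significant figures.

72.9 L

k = ln 2 / t½ = ln 2 / 31.2 = 0.02222 h⁻¹
V = CL / k = 1.62 / 0.02222 ≈ 72.9 L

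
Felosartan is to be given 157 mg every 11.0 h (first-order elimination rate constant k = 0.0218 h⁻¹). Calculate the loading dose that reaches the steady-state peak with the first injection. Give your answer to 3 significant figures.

736 mg

Accumulation ratio R = 1 / (1 − e^(−kτ)) = 1 / (1 − e^(−0.02180×11.0)) = 1 / (1 − 0.7868) = 4.690
Loading dose = maintenance dose × R = 157 × 4.690 ≈ 736 mg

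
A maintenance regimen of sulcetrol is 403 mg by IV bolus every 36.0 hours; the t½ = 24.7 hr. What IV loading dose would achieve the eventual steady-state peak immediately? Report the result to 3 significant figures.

k = ln 2 / 24.7 = 0.02806 hr⁻¹
Accumulation ratio R = 1 / (1 − e^(−kτ)) = 1 / (1 − e^(−0.02806×36.0)) = 1 / (1 − 0.3641) = 1.573
Loading dose = maintenance dose × R = 403 × 1.573 ≈ 634 mg

634 mg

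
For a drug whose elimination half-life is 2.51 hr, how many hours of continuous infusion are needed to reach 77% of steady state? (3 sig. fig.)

5.32 hours

k = ln 2 / 2.51 = 0.2762 hr⁻¹
f = 1 − e^(−kt)  ⇒  t = −ln(1 − f) / k
t = −ln(1 − 0.77) / 0.2762 = 1.470 / 0.2762 ≈ 5.32 hours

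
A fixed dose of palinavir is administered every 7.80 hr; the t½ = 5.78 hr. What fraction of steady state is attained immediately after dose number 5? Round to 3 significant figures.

0.991

k = ln 2 / 5.78 = 0.1199 hr⁻¹
f_n = 1 − e^(−nkτ) = 1 − e^(−5 × 0.1199 × 7.80) = 1 − e^(−4.677) = 1 − 0.009307 ≈ 0.991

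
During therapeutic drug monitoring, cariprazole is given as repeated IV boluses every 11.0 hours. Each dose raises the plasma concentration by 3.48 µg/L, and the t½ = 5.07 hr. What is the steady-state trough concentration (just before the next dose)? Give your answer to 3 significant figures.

0.995 µg/L

k = ln 2 / 5.07 = 0.1367 hr⁻¹
Fraction remaining after one interval: e^(−kτ) = e^(−0.1367 × 11.0) = 0.2223
R = 1 / (1 − 0.2223) = 1.286
Css,max = 3.48 × 1.286 = 4.475 µg/L
Css,min = Css,max × e^(−kτ) = 4.475 × 0.2223 ≈ 0.995 µg/L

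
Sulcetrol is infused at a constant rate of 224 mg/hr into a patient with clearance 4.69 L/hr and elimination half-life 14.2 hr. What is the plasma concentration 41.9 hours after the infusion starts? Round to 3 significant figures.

41.6 mg/L

Css = rate / CL = 224 / 4.69 = 47.76 mg/L
k = ln 2 / 14.2 = 0.04881 hr⁻¹
C(t) = Css (1 − e^(−kt)) = 47.76 × (1 − e^(−2.045)) = 47.76 × 0.8707 ≈ 41.6 mg/L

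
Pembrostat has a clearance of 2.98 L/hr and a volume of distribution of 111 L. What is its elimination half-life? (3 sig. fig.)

k = CL / V = 2.98 / 111 = 0.02685 hr⁻¹
t½ = ln 2 / k = ln 2 / 0.02685 ≈ 25.8 hours

25.8 hours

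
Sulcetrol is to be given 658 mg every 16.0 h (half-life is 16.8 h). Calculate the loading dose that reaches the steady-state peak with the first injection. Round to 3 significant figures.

k = ln 2 / 16.8 = 0.04126 h⁻¹
Accumulation ratio R = 1 / (1 − e^(−kτ)) = 1 / (1 − e^(−0.04126×16.0)) = 1 / (1 − 0.5168) = 2.069
Loading dose = maintenance dose × R = 658 × 2.069 ≈ 1360 mg

1360 mg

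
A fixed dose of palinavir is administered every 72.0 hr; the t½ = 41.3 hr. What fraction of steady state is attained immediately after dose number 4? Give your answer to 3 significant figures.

0.992

k = ln 2 / 41.3 = 0.01678 hr⁻¹
f_n = 1 − e^(−nkτ) = 1 − e^(−4 × 0.01678 × 72.0) = 1 − e^(−4.834) = 1 − 0.007958 ≈ 0.992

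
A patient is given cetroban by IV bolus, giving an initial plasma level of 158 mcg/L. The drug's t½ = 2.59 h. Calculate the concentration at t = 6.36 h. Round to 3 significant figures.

k = ln 2 / 2.59 = 0.2676 h⁻¹
C(t) = C₀ e^(−kt) = 158 × e^(−0.2676 × 6.36) = 158 × e^(−1.702) = 158 × 0.1823 ≈ 28.8 mcg/L

28.8 mcg/L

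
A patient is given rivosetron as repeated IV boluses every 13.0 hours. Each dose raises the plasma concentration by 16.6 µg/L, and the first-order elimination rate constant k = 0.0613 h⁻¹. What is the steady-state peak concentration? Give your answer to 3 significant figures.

Fraction remaining after one interval: e^(−kτ) = e^(−0.06130 × 13.0) = 0.4507
R = 1 / (1 − 0.4507) = 1.821
Css,max = 16.6 × 1.821 ≈ 30.2 µg/L

30.2 µg/L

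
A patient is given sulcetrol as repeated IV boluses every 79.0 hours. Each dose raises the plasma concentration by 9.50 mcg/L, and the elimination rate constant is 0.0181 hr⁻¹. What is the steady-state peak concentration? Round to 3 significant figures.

12.5 mcg/L

Fraction remaining after one interval: e^(−kτ) = e^(−0.01810 × 79.0) = 0.2393
R = 1 / (1 − 0.2393) = 1.315
Css,max = 9.50 × 1.315 ≈ 12.5 mcg/L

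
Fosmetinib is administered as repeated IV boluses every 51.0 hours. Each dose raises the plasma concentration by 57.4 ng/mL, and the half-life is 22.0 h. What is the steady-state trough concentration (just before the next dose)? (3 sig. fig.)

14.4 ng/mL

k = ln 2 / 22.0 = 0.03151 h⁻¹
Fraction remaining after one interval: e^(−kτ) = e^(−0.03151 × 51.0) = 0.2005
R = 1 / (1 − 0.2005) = 1.251
Css,max = 57.4 × 1.251 = 71.80 ng/mL
Css,min = Css,max × e^(−kτ) = 71.80 × 0.2005 ≈ 14.4 ng/mL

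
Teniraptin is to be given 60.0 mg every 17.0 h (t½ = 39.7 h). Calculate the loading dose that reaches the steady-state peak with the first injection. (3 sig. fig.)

234 mg

k = ln 2 / 39.7 = 0.01746 h⁻¹
Accumulation ratio R = 1 / (1 − e^(−kτ)) = 1 / (1 − e^(−0.01746×17.0)) = 1 / (1 − 0.7432) = 3.894
Loading dose = maintenance dose × R = 60.0 × 3.894 ≈ 234 mg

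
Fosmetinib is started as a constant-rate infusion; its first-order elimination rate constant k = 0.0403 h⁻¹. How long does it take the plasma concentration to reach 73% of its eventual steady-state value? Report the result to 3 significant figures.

f = 1 − e^(−kt)  ⇒  t = −ln(1 − f) / k
t = −ln(1 − 0.73) / 0.04030 = 1.309 / 0.04030 ≈ 32.5 hours

32.5 hours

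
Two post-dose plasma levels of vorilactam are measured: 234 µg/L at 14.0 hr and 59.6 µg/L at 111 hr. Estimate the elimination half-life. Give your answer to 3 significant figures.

k = ln(C₁/C₂) / (t₂ − t₁) = ln(234/59.6) / (111 − 14.0)
  = 1.368 / 97.00 = 0.01410 hr⁻¹
t½ = ln 2 / k = ln 2 / 0.01410 ≈ 49.2 hours

49.2 hours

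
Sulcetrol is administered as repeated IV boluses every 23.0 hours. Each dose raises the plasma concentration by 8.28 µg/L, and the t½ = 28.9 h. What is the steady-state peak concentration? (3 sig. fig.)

19.5 µg/L

k = ln 2 / 28.9 = 0.02398 h⁻¹
Fraction remaining after one interval: e^(−kτ) = e^(−0.02398 × 23.0) = 0.5760
R = 1 / (1 − 0.5760) = 2.359
Css,max = 8.28 × 2.359 ≈ 19.5 µg/L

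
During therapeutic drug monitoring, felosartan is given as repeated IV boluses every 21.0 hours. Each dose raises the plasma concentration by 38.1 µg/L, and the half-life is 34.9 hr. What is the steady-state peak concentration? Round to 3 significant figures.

112 µg/L

k = ln 2 / 34.9 = 0.01986 hr⁻¹
Fraction remaining after one interval: e^(−kτ) = e^(−0.01986 × 21.0) = 0.6590
R = 1 / (1 − 0.6590) = 2.932
Css,max = 38.1 × 2.932 ≈ 112 µg/L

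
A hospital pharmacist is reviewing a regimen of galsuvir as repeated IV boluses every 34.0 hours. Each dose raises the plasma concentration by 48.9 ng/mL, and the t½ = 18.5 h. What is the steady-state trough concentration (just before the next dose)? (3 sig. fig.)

19.0 ng/mL

k = ln 2 / 18.5 = 0.03747 h⁻¹
Fraction remaining after one interval: e^(−kτ) = e^(−0.03747 × 34.0) = 0.2797
R = 1 / (1 − 0.2797) = 1.388
Css,max = 48.9 × 1.388 = 67.89 ng/mL
Css,min = Css,max × e^(−kτ) = 67.89 × 0.2797 ≈ 19.0 ng/mL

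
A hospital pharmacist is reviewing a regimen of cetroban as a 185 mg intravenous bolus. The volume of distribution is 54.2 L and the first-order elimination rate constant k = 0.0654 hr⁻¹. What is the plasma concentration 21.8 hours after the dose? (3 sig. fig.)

0.820 µg/mL

C₀ = dose / V = 185 / 54.2 = 3.413 µg/mL
C(t) = C₀ e^(−kt) = 3.413 × e^(−0.06540 × 21.8) = 3.413 × e^(−1.426) = 3.413 × 0.2403 ≈ 0.820 µg/mL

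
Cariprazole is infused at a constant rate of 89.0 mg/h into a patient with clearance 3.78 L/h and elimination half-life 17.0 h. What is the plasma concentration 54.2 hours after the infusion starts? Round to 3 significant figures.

21.0 µg/mL

Css = rate / CL = 89.0 / 3.78 = 23.54 µg/mL
k = ln 2 / 17.0 = 0.04077 h⁻¹
C(t) = Css (1 − e^(−kt)) = 23.54 × (1 − e^(−2.210)) = 23.54 × 0.8903 ≈ 21.0 µg/mL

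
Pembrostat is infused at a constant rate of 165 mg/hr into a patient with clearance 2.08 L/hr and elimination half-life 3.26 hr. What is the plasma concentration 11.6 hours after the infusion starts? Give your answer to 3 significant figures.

Css = rate / CL = 165 / 2.08 = 79.33 mg/L
k = ln 2 / 3.26 = 0.2126 hr⁻¹
C(t) = Css (1 − e^(−kt)) = 79.33 × (1 − e^(−2.466)) = 79.33 × 0.9151 ≈ 72.6 mg/L

72.6 mg/L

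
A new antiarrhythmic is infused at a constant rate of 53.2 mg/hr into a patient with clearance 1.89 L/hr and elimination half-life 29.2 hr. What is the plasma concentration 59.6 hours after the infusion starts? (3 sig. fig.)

21.3 mg/L

Css = rate / CL = 53.2 / 1.89 = 28.15 mg/L
k = ln 2 / 29.2 = 0.02374 hr⁻¹
C(t) = Css (1 − e^(−kt)) = 28.15 × (1 − e^(−1.415)) = 28.15 × 0.7570 ≈ 21.3 mg/L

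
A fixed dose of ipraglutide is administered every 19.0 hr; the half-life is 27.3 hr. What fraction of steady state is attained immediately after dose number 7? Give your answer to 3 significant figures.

k = ln 2 / 27.3 = 0.02539 hr⁻¹
f_n = 1 − e^(−nkτ) = 1 − e^(−7 × 0.02539 × 19.0) = 1 − e^(−3.377) = 1 − 0.03415 ≈ 0.966

0.966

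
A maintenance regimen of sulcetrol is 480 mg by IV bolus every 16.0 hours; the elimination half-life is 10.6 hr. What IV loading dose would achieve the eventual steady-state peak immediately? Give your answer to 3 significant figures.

k = ln 2 / 10.6 = 0.06539 hr⁻¹
Accumulation ratio R = 1 / (1 − e^(−kτ)) = 1 / (1 − e^(−0.06539×16.0)) = 1 / (1 − 0.3512) = 1.541
Loading dose = maintenance dose × R = 480 × 1.541 ≈ 740 mg

740 mg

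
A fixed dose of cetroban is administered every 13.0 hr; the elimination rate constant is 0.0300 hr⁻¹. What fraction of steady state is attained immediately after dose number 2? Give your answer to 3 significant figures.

f_n = 1 − e^(−nkτ) = 1 − e^(−2 × 0.03000 × 13.0) = 1 − e^(−0.7800) = 1 − 0.4584 ≈ 0.542

0.542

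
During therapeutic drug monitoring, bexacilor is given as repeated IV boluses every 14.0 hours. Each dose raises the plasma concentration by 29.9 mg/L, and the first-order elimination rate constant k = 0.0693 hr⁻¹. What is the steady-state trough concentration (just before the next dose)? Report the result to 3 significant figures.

Fraction remaining after one interval: e^(−kτ) = e^(−0.06930 × 14.0) = 0.3790
R = 1 / (1 − 0.3790) = 1.610
Css,max = 29.9 × 1.610 = 48.15 mg/L
Css,min = Css,max × e^(−kτ) = 48.15 × 0.3790 ≈ 18.2 mg/L

18.2 mg/L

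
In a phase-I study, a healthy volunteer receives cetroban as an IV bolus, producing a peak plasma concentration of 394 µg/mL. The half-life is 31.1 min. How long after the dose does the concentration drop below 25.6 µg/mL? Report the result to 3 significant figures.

123 minutes

k = ln 2 / 31.1 = 0.02229 min⁻¹
C(t) = C₀ e^(−kt)  ⇒  t = ln(C₀/C) / k
t = ln(394/25.6) / 0.02229 = 2.734 / 0.02229 ≈ 123 minutes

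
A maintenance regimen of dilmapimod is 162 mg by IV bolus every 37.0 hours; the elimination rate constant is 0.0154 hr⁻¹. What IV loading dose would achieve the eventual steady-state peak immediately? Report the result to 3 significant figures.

Accumulation ratio R = 1 / (1 − e^(−kτ)) = 1 / (1 − e^(−0.01540×37.0)) = 1 / (1 − 0.5656) = 2.302
Loading dose = maintenance dose × R = 162 × 2.302 ≈ 373 mg

373 mg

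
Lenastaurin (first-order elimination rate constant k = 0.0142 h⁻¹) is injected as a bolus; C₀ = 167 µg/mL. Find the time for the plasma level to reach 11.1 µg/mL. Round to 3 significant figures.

C(t) = C₀ e^(−kt)  ⇒  t = ln(C₀/C) / k
t = ln(167/11.1) / 0.01420 = 2.711 / 0.01420 ≈ 191 hours

191 hours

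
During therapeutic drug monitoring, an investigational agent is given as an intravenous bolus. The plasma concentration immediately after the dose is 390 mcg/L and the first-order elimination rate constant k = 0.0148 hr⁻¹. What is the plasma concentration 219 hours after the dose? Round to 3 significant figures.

15.3 mcg/L

C(t) = C₀ e^(−kt) = 390 × e^(−0.01480 × 219) = 390 × e^(−3.241) = 390 × 0.03912 ≈ 15.3 mcg/L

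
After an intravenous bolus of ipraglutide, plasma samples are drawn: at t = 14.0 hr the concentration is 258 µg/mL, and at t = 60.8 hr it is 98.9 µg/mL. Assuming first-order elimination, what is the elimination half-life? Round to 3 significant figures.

33.8 hours

k = ln(C₁/C₂) / (t₂ − t₁) = ln(258/98.9) / (60.8 − 14.0)
  = 0.9589 / 46.80 = 0.02049 hr⁻¹
t½ = ln 2 / k = ln 2 / 0.02049 ≈ 33.8 hours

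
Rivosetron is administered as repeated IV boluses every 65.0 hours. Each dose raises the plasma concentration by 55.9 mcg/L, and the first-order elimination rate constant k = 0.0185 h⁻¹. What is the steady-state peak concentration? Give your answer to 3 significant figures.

79.9 mcg/L

Fraction remaining after one interval: e^(−kτ) = e^(−0.01850 × 65.0) = 0.3004
R = 1 / (1 − 0.3004) = 1.429
Css,max = 55.9 × 1.429 ≈ 79.9 mcg/L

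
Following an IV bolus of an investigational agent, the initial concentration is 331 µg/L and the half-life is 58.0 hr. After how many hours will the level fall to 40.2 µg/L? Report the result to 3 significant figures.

176 hours

k = ln 2 / 58.0 = 0.01195 hr⁻¹
C(t) = C₀ e^(−kt)  ⇒  t = ln(C₀/C) / k
t = ln(331/40.2) / 0.01195 = 2.108 / 0.01195 ≈ 176 hours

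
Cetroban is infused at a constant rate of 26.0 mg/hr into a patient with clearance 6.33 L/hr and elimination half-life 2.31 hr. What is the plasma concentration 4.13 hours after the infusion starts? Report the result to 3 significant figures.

2.92 µg/mL

Css = rate / CL = 26.0 / 6.33 = 4.107 µg/mL
k = ln 2 / 2.31 = 0.3001 hr⁻¹
C(t) = Css (1 − e^(−kt)) = 4.107 × (1 − e^(−1.239)) = 4.107 × 0.7104 ≈ 2.92 µg/mL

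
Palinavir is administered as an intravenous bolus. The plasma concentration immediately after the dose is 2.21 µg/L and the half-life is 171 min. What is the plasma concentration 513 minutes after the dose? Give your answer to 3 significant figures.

k = ln 2 / 171 = 0.004053 min⁻¹
C(t) = C₀ e^(−kt) = 2.21 × e^(−0.004053 × 513) = 2.21 × e^(−2.079) = 2.21 × 0.1250 ≈ 0.276 µg/L

0.276 µg/L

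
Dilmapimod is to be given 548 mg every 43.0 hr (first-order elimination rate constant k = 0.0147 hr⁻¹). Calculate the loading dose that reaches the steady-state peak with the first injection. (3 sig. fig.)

1170 mg

Accumulation ratio R = 1 / (1 − e^(−kτ)) = 1 / (1 − e^(−0.01470×43.0)) = 1 / (1 − 0.5315) = 2.134
Loading dose = maintenance dose × R = 548 × 2.134 ≈ 1170 mg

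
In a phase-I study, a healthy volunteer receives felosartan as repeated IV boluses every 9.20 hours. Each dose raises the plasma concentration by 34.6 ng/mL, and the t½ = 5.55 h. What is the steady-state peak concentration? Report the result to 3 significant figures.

k = ln 2 / 5.55 = 0.1249 h⁻¹
Fraction remaining after one interval: e^(−kτ) = e^(−0.1249 × 9.20) = 0.3170
R = 1 / (1 − 0.3170) = 1.464
Css,max = 34.6 × 1.464 ≈ 50.7 ng/mL

50.7 ng/mL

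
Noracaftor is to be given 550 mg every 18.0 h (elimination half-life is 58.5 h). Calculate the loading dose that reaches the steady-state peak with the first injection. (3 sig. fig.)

2860 mg

k = ln 2 / 58.5 = 0.01185 h⁻¹
Accumulation ratio R = 1 / (1 − e^(−kτ)) = 1 / (1 − e^(−0.01185×18.0)) = 1 / (1 − 0.8079) = 5.207
Loading dose = maintenance dose × R = 550 × 5.207 ≈ 2860 mg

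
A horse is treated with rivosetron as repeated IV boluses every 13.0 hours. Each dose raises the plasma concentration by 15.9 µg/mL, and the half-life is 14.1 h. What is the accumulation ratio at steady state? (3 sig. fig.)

2.12

k = ln 2 / 14.1 = 0.04916 h⁻¹
Fraction remaining after one interval: e^(−kτ) = e^(−0.04916 × 13.0) = 0.5278
R = 1 / (1 − 0.5278) = 1 / 0.4722 ≈ 2.12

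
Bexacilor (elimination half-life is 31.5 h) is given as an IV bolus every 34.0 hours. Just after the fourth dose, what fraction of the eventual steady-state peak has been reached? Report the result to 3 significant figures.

0.950

k = ln 2 / 31.5 = 0.02200 h⁻¹
f_n = 1 − e^(−nkτ) = 1 − e^(−4 × 0.02200 × 34.0) = 1 − e^(−2.993) = 1 − 0.05016 ≈ 0.950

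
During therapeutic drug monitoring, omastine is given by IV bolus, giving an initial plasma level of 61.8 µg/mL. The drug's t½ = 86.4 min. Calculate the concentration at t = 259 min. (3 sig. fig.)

k = ln 2 / 86.4 = 0.008023 min⁻¹
C(t) = C₀ e^(−kt) = 61.8 × e^(−0.008023 × 259) = 61.8 × e^(−2.078) = 61.8 × 0.1252 ≈ 7.74 µg/mL

7.74 µg/mL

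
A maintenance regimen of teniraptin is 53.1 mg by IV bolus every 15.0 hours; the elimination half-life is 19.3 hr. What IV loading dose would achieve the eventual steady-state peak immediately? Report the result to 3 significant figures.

k = ln 2 / 19.3 = 0.03591 hr⁻¹
Accumulation ratio R = 1 / (1 − e^(−kτ)) = 1 / (1 − e^(−0.03591×15.0)) = 1 / (1 − 0.5835) = 2.401
Loading dose = maintenance dose × R = 53.1 × 2.401 ≈ 127 mg

127 mg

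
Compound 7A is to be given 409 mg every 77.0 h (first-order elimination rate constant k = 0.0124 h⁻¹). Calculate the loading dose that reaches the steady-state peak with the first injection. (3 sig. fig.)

665 mg

Accumulation ratio R = 1 / (1 − e^(−kτ)) = 1 / (1 − e^(−0.01240×77.0)) = 1 / (1 − 0.3849) = 1.626
Loading dose = maintenance dose × R = 409 × 1.626 ≈ 665 mg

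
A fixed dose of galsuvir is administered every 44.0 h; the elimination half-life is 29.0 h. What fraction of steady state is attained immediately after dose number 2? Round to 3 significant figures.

k = ln 2 / 29.0 = 0.02390 h⁻¹
f_n = 1 − e^(−nkτ) = 1 − e^(−2 × 0.02390 × 44.0) = 1 − e^(−2.103) = 1 − 0.1220 ≈ 0.878

0.878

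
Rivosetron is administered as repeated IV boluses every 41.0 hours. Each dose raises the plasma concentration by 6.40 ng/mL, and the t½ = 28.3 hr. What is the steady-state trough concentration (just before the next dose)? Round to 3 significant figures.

3.70 ng/mL

k = ln 2 / 28.3 = 0.02449 hr⁻¹
Fraction remaining after one interval: e^(−kτ) = e^(−0.02449 × 41.0) = 0.3663
R = 1 / (1 − 0.3663) = 1.578
Css,max = 6.40 × 1.578 = 10.10 ng/mL
Css,min = Css,max × e^(−kτ) = 10.10 × 0.3663 ≈ 3.70 ng/mL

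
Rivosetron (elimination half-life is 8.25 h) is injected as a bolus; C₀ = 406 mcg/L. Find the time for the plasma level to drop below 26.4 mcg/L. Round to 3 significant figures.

k = ln 2 / 8.25 = 0.08402 h⁻¹
C(t) = C₀ e^(−kt)  ⇒  t = ln(C₀/C) / k
t = ln(406/26.4) / 0.08402 = 2.733 / 0.08402 ≈ 32.5 hours

32.5 hours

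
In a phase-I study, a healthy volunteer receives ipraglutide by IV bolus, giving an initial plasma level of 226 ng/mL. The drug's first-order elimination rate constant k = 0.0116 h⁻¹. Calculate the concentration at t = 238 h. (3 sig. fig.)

14.3 ng/mL

C(t) = C₀ e^(−kt) = 226 × e^(−0.01160 × 238) = 226 × e^(−2.761) = 226 × 0.06324 ≈ 14.3 ng/mL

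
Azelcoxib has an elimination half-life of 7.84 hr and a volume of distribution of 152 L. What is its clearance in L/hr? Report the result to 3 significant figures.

13.4 L/hr

k = ln 2 / t½ = ln 2 / 7.84 = 0.08841 hr⁻¹
CL = k · V = 0.08841 × 152 ≈ 13.4 L/hr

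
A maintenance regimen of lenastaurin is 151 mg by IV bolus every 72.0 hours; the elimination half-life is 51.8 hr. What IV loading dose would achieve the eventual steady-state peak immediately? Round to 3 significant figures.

k = ln 2 / 51.8 = 0.01338 hr⁻¹
Accumulation ratio R = 1 / (1 − e^(−kτ)) = 1 / (1 − e^(−0.01338×72.0)) = 1 / (1 − 0.3816) = 1.617
Loading dose = maintenance dose × R = 151 × 1.617 ≈ 244 mg

244 mg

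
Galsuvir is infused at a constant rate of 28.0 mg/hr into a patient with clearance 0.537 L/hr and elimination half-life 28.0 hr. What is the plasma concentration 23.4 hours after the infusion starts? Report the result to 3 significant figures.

Css = rate / CL = 28.0 / 0.537 = 52.14 mg/L
k = ln 2 / 28.0 = 0.02476 hr⁻¹
C(t) = Css (1 − e^(−kt)) = 52.14 × (1 − e^(−0.5793)) = 52.14 × 0.4397 ≈ 22.9 mg/L

22.9 mg/L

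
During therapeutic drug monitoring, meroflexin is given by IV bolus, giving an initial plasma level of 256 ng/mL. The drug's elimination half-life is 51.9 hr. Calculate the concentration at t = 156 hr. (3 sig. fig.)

31.9 ng/mL

k = ln 2 / 51.9 = 0.01336 hr⁻¹
C(t) = C₀ e^(−kt) = 256 × e^(−0.01336 × 156) = 256 × e^(−2.083) = 256 × 0.1245 ≈ 31.9 ng/mL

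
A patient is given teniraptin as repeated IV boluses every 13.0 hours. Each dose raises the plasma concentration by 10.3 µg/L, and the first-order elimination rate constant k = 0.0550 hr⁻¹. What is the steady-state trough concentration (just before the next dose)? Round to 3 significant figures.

9.86 µg/L

Fraction remaining after one interval: e^(−kτ) = e^(−0.05500 × 13.0) = 0.4892
R = 1 / (1 − 0.4892) = 1.958
Css,max = 10.3 × 1.958 = 20.16 µg/L
Css,min = Css,max × e^(−kτ) = 20.16 × 0.4892 ≈ 9.86 µg/L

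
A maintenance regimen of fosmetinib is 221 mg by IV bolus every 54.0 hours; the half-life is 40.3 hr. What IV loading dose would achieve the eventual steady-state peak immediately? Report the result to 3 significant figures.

365 mg

k = ln 2 / 40.3 = 0.01720 hr⁻¹
Accumulation ratio R = 1 / (1 − e^(−kτ)) = 1 / (1 − e^(−0.01720×54.0)) = 1 / (1 − 0.3950) = 1.653
Loading dose = maintenance dose × R = 221 × 1.653 ≈ 365 mg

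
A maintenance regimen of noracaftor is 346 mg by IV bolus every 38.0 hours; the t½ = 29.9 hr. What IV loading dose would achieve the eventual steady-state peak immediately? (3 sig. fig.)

k = ln 2 / 29.9 = 0.02318 hr⁻¹
Accumulation ratio R = 1 / (1 − e^(−kτ)) = 1 / (1 − e^(−0.02318×38.0)) = 1 / (1 − 0.4144) = 1.708
Loading dose = maintenance dose × R = 346 × 1.708 ≈ 591 mg

591 mg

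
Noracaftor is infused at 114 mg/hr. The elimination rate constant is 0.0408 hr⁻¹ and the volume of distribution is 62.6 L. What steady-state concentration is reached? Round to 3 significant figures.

CL = k · V = 0.0408 × 62.6 = 2.554 L/hr
Css = rate / CL = 114 / 2.554 ≈ 44.6 µg/mL

44.6 µg/mL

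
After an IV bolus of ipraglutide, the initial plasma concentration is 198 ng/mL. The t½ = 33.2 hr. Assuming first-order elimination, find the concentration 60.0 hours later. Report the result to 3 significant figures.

56.6 ng/mL

k = ln 2 / 33.2 = 0.02088 hr⁻¹
C(t) = C₀ e^(−kt) = 198 × e^(−0.02088 × 60.0) = 198 × e^(−1.253) = 198 × 0.2857 ≈ 56.6 ng/mL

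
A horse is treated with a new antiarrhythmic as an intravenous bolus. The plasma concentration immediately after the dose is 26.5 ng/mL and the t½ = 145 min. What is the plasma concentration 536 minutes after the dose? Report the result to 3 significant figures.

2.04 ng/mL

k = ln 2 / 145 = 0.004780 min⁻¹
536 min is 3.697 half-lives, so C = 26.5 × (1/2)^3.697 = 26.5 × 0.07713 ≈ 2.04 ng/mL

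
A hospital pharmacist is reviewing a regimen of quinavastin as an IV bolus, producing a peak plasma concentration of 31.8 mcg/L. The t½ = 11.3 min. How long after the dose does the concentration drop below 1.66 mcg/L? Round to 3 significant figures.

k = ln 2 / 11.3 = 0.06134 min⁻¹
C(t) = C₀ e^(−kt)  ⇒  t = ln(C₀/C) / k
t = ln(31.8/1.66) / 0.06134 = 2.953 / 0.06134 ≈ 48.1 minutes

48.1 minutes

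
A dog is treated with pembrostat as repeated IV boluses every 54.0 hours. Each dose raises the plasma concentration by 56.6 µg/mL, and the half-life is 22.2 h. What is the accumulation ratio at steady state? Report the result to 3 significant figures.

k = ln 2 / 22.2 = 0.03122 h⁻¹
Fraction remaining after one interval: e^(−kτ) = e^(−0.03122 × 54.0) = 0.1853
R = 1 / (1 − 0.1853) = 1 / 0.8147 ≈ 1.23

1.23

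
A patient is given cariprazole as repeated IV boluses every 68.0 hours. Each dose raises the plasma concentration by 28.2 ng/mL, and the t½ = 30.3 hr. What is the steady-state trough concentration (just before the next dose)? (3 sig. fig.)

7.54 ng/mL

k = ln 2 / 30.3 = 0.02288 hr⁻¹
Fraction remaining after one interval: e^(−kτ) = e^(−0.02288 × 68.0) = 0.2111
R = 1 / (1 − 0.2111) = 1.268
Css,max = 28.2 × 1.268 = 35.74 ng/mL
Css,min = Css,max × e^(−kτ) = 35.74 × 0.2111 ≈ 7.54 ng/mL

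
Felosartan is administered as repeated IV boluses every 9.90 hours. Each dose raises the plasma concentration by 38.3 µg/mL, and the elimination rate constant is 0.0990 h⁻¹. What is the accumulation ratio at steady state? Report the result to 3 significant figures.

Fraction remaining after one interval: e^(−kτ) = e^(−0.09900 × 9.90) = 0.3753
R = 1 / (1 − 0.3753) = 1 / 0.6247 ≈ 1.60

1.60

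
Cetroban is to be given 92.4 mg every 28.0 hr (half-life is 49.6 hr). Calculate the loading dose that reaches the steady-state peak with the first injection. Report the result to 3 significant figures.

285 mg

k = ln 2 / 49.6 = 0.01397 hr⁻¹
Accumulation ratio R = 1 / (1 − e^(−kτ)) = 1 / (1 − e^(−0.01397×28.0)) = 1 / (1 − 0.6762) = 3.088
Loading dose = maintenance dose × R = 92.4 × 3.088 ≈ 285 mg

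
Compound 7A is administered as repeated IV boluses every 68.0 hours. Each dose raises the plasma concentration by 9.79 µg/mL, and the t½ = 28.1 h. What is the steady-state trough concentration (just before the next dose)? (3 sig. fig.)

k = ln 2 / 28.1 = 0.02467 h⁻¹
Fraction remaining after one interval: e^(−kτ) = e^(−0.02467 × 68.0) = 0.1869
R = 1 / (1 − 0.1869) = 1.230
Css,max = 9.79 × 1.230 = 12.04 µg/mL
Css,min = Css,max × e^(−kτ) = 12.04 × 0.1869 ≈ 2.25 µg/mL

2.25 µg/mL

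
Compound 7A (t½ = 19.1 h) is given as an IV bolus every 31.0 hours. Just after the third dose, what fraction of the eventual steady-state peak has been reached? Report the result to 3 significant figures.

k = ln 2 / 19.1 = 0.03629 h⁻¹
f_n = 1 − e^(−nkτ) = 1 − e^(−3 × 0.03629 × 31.0) = 1 − e^(−3.375) = 1 − 0.03422 ≈ 0.966

0.966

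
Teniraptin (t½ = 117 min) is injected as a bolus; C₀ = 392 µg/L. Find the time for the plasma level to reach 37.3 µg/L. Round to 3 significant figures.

k = ln 2 / 117 = 0.005924 min⁻¹
C(t) = C₀ e^(−kt)  ⇒  t = ln(C₀/C) / k
t = ln(392/37.3) / 0.005924 = 2.352 / 0.005924 ≈ 397 minutes

397 minutes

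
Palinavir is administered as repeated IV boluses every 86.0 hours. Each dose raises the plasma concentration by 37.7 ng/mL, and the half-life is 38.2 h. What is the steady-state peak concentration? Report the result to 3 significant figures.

k = ln 2 / 38.2 = 0.01815 h⁻¹
Fraction remaining after one interval: e^(−kτ) = e^(−0.01815 × 86.0) = 0.2100
R = 1 / (1 − 0.2100) = 1.266
Css,max = 37.7 × 1.266 ≈ 47.7 ng/mL

47.7 ng/mL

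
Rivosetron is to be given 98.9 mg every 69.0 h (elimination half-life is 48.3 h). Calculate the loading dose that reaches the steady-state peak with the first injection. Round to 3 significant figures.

k = ln 2 / 48.3 = 0.01435 h⁻¹
Accumulation ratio R = 1 / (1 − e^(−kτ)) = 1 / (1 − e^(−0.01435×69.0)) = 1 / (1 − 0.3715) = 1.591
Loading dose = maintenance dose × R = 98.9 × 1.591 ≈ 157 mg

157 mg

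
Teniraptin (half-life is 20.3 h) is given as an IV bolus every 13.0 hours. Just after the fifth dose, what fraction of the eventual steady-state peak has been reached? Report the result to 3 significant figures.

0.891

k = ln 2 / 20.3 = 0.03415 h⁻¹
f_n = 1 − e^(−nkτ) = 1 − e^(−5 × 0.03415 × 13.0) = 1 − e^(−2.219) = 1 − 0.1087 ≈ 0.891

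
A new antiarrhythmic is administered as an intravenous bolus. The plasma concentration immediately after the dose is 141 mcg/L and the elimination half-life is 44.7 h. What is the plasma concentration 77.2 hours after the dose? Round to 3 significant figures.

42.6 mcg/L

k = ln 2 / 44.7 = 0.01551 h⁻¹
C(t) = C₀ e^(−kt) = 141 × e^(−0.01551 × 77.2) = 141 × e^(−1.197) = 141 × 0.3021 ≈ 42.6 mcg/L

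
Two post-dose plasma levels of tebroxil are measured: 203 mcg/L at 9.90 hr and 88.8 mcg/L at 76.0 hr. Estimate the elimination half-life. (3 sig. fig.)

55.4 hours

k = ln(C₁/C₂) / (t₂ − t₁) = ln(203/88.8) / (76.0 − 9.90)
  = 0.8268 / 66.10 = 0.01251 hr⁻¹
t½ = ln 2 / k = ln 2 / 0.01251 ≈ 55.4 hours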